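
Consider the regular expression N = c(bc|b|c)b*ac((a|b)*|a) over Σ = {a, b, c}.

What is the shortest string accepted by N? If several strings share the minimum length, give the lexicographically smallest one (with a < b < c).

By inspection of the expression, no string of length less than 4 matches, and cbac is the lexicographically first match of length 4.

cbac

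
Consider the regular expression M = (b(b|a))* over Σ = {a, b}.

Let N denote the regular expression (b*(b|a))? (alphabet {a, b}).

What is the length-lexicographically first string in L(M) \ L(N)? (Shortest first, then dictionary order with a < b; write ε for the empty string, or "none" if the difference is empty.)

baba

The string baba is accepted by M but not by N.
No shorter string lies in the difference, and baba is the lexicographically first length-4 string in L(M) \ L(N).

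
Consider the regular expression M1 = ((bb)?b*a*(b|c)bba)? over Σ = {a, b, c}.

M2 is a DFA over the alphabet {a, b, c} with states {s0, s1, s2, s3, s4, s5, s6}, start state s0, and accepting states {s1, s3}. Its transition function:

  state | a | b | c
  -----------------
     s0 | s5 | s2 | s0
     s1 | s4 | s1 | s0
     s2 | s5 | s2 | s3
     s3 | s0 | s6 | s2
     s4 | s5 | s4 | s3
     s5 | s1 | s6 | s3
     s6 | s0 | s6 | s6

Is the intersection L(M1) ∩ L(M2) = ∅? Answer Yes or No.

Converting the expression M1 to a DFA (subset construction, then merging equivalent states) gives the minimal DFA with states {r0, r1, r2, r3, r4, r5, r6, r7, r8, r9, r10}, start state r0, accepting states {r0, r9, r10} and transitions r0: a→r1, b→r2, c→r3; r1: a→r1, b→r3, c→r3; r2: a→r1, b→r4, c→r3; r3: a→r5, b→r6, c→r5; r4: a→r1, b→r7, c→r3; r5: a→r5, b→r5, c→r5; r6: a→r5, b→r8, c→r5; r7: a→r9, b→r7, c→r3; r8: a→r10, b→r5, c→r5; r9: a→r1, b→r3, c→r3; r10: a→r5, b→r5, c→r5.
Exploring the product automaton M1 × M2 from the start pair (r0, s0), following both machines on each input symbol, reaches 31 state pairs: (r0, s0), (r1, s5), (r2, s2), (r3, s0), (r1, s1), (r3, s6), (r3, s3), (r4, s2), (r5, s5), (r6, s2), (r5, s0), (r1, s4), (r3, s1), (r6, s6), (r5, s6), (r5, s2), (r7, s2), (r5, s1), (r5, s3), (r8, s2), (r3, s4), (r5, s4), (r6, s1), (r8, s6), (r9, s5), (r10, s5), (r6, s4), (r8, s1), (r10, s0), (r8, s4), (r10, s4).
M1 accepts in {r0, r9, r10} and M2 accepts in {s1, s3}; no reachable pair has both components accepting, so no string drives both machines to acceptance simultaneously and L(M1) ∩ L(M2) = ∅.
So no string is accepted by both, and the intersection is empty.

Yes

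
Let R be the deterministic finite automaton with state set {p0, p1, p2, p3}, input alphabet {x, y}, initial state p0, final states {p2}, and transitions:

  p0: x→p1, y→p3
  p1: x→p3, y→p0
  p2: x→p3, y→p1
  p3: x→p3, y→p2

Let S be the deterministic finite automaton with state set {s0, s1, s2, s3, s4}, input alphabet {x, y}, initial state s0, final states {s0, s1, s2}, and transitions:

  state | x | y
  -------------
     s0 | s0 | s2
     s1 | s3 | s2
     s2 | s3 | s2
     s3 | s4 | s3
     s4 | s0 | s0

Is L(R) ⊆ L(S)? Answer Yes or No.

The string yxy is in L(R) but not in L(S).
So L(R) ⊄ L(S).

No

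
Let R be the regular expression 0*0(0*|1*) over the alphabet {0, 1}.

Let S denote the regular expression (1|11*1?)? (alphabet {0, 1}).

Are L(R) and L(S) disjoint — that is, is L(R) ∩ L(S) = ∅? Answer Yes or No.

Converting the expression R to a DFA (subset construction, then merging equivalent states) gives the minimal DFA with states {r0, r1, r2, r3}, start state r0, accepting states {r1, r3} and transitions r0: 0→r1, 1→r2; r1: 0→r1, 1→r3; r2: 0→r2, 1→r2; r3: 0→r2, 1→r3.
Converting the expression S to a DFA (subset construction, then merging equivalent states) gives the minimal DFA with states {s0, s1}, start state s0, accepting states {s0} and transitions s0: 0→s1, 1→s0; s1: 0→s1, 1→s1.
Exploring the product automaton R × S from the start pair (r0, s0), following both machines on each input symbol, reaches 5 state pairs: (r0, s0), (r1, s1), (r2, s0), (r3, s1), (r2, s1).
R accepts in {r1, r3} and S accepts in {s0}; no reachable pair has both components accepting, so no string drives both machines to acceptance simultaneously and L(R) ∩ L(S) = ∅.
So no string is accepted by both, and the intersection is empty.

Yes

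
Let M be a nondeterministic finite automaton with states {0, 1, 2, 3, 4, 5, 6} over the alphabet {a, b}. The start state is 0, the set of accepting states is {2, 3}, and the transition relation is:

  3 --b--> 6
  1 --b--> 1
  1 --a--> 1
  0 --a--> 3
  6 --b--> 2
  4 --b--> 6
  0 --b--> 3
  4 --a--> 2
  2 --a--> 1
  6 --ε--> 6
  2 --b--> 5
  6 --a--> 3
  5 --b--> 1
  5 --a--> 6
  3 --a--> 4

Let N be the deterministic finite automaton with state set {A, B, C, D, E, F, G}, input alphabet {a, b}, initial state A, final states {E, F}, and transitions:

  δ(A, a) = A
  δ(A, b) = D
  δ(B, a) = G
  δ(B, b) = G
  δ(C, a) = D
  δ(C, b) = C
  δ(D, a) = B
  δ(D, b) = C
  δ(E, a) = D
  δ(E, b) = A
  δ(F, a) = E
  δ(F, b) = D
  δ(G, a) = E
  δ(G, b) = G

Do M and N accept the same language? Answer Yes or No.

The string a is accepted by M but rejected by N.
So L(M) ≠ L(N).

No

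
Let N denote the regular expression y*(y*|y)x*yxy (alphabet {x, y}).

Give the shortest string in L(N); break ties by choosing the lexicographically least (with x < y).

By inspection of the expression, no string of length less than 3 matches, and yxy is the lexicographically first match of length 3.

yxy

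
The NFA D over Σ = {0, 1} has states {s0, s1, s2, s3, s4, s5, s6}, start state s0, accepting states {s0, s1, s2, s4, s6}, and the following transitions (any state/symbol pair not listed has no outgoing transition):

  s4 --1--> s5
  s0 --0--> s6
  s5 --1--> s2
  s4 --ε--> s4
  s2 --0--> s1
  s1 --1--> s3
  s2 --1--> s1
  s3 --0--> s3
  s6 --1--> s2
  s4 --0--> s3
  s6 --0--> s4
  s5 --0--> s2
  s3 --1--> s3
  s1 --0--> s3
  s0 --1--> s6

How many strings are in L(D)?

The useful subgraph on states {s0, s1, s2, s4, s5, s6} is acyclic, so L(D) is finite; the longest accepting path visits 6 useful states, giving maximum string length 5.
Counting accepting paths from s0 by length: 1 of length 0, 2 of length 1, 4 of length 2, 4 of length 3, 4 of length 4, 8 of length 5. Total 23.

23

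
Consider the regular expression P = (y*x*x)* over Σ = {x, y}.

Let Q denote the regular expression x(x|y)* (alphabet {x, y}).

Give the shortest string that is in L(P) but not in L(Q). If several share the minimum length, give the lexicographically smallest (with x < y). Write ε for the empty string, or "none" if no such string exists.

The empty string ε is accepted by P but not by Q.
Since ε is the unique shortest string, it is the required witness.

ε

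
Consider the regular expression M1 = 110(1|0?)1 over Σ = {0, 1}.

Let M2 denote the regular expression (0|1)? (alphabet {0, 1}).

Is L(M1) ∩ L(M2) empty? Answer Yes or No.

Yes

Converting the expression M1 to a DFA (subset construction, then merging equivalent states) gives the minimal DFA with states {r0, r1, r2, r3, r4, r5, r6, r7}, start state r0, accepting states {r6, r7} and transitions r0: 0→r1, 1→r2; r1: 0→r1, 1→r1; r2: 0→r1, 1→r3; r3: 0→r4, 1→r1; r4: 0→r5, 1→r6; r5: 0→r1, 1→r7; r6: 0→r1, 1→r7; r7: 0→r1, 1→r1.
Converting the expression M2 to a DFA (subset construction, then merging equivalent states) gives the minimal DFA with states {t0, t1, t2}, start state t0, accepting states {t0, t1} and transitions t0: 0→t1, 1→t1; t1: 0→t2, 1→t2; t2: 0→t2, 1→t2.
Exploring the product automaton M1 × M2 from the start pair (r0, t0), following both machines on each input symbol, reaches 9 state pairs: (r0, t0), (r1, t1), (r2, t1), (r1, t2), (r3, t2), (r4, t2), (r5, t2), (r6, t2), (r7, t2).
M1 accepts in {r6, r7} and M2 accepts in {t0, t1}; no reachable pair has both components accepting, so no string drives both machines to acceptance simultaneously and L(M1) ∩ L(M2) = ∅.
So no string is accepted by both, and the intersection is empty.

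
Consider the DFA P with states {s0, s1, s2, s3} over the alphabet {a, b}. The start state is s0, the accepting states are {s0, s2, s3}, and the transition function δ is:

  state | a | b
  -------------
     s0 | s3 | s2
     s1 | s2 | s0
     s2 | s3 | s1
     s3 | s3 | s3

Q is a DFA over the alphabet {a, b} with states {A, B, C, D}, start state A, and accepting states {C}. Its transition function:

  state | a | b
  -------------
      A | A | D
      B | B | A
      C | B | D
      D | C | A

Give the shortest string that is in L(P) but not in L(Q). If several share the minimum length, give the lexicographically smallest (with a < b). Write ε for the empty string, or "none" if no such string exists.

The empty string ε is accepted by P but not by Q.
Since ε is the unique shortest string, it is the required witness.

ε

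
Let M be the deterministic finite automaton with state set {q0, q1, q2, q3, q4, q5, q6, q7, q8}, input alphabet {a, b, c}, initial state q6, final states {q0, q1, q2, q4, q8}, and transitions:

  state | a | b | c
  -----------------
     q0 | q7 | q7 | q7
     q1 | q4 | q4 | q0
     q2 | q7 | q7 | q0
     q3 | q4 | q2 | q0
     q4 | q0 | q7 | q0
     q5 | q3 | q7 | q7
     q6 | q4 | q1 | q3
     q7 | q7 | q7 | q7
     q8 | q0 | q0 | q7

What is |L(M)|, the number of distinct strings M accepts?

17

The useful subgraph on states {q0, q1, q2, q3, q4, q6} is acyclic, so L(M) is finite; the longest accepting path visits 4 useful states, giving maximum string length 3.
Counting accepting paths from q6 by length: 2 of length 1, 8 of length 2, 7 of length 3. Total 17.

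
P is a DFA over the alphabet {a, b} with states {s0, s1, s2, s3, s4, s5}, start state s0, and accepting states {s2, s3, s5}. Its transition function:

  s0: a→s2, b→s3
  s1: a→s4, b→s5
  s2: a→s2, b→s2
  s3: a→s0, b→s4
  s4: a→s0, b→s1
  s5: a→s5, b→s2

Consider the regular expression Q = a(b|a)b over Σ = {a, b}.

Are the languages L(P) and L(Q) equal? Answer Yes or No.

The string a is accepted by P but rejected by Q.
So L(P) ≠ L(Q).

No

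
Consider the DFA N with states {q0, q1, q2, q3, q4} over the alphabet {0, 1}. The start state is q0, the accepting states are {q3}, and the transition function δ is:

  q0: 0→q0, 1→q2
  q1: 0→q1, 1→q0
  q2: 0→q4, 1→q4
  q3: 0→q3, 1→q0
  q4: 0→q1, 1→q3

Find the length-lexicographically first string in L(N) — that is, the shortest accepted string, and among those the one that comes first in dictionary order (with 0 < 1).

101

A breadth-first search from q0 reaches an accepting state first via the path q0 → q2 → q4 → q3 on input 101.
No string of length < 3 is accepted (BFS exhausts all shorter strings without reaching an accepting state), and 101 is the lexicographically least accepting string of length 3.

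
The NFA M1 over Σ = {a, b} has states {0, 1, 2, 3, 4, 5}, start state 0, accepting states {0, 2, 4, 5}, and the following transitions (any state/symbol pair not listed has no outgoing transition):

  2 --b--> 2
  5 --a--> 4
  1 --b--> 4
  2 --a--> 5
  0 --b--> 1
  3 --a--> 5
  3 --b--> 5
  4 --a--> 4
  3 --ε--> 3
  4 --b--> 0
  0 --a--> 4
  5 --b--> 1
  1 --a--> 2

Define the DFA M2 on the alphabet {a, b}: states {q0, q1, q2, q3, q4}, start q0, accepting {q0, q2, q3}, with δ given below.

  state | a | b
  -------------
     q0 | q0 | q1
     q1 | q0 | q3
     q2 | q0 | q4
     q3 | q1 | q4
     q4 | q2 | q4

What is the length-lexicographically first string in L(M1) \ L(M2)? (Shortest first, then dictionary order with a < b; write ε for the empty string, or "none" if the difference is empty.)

The string ab is accepted by M1 but not by M2.
No shorter string lies in the difference, and ab is the lexicographically first length-2 string in L(M1) \ L(M2).

ab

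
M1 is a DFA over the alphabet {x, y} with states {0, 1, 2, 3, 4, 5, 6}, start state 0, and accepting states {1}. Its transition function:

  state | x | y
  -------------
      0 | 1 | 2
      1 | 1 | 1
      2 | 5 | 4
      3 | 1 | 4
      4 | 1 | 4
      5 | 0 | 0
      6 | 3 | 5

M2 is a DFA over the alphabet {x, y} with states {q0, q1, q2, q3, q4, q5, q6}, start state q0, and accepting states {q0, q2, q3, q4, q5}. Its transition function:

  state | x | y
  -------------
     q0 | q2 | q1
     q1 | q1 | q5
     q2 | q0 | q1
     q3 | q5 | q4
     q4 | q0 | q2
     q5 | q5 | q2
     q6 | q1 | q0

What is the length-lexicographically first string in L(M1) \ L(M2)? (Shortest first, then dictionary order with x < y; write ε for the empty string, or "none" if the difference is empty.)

The string xy is accepted by M1 but not by M2.
No shorter string lies in the difference, and xy is the lexicographically first length-2 string in L(M1) \ L(M2).

xy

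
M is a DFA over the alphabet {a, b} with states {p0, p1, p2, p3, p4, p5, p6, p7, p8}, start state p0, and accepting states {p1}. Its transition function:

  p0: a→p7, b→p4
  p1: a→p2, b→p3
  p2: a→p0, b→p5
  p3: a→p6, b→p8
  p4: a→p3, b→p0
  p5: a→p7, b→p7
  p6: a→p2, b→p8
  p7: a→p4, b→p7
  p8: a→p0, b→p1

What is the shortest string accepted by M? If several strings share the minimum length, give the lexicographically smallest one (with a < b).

babb

A breadth-first search from p0 reaches an accepting state first via the path p0 → p4 → p3 → p8 → p1 on input babb.
No string of length < 4 is accepted (BFS exhausts all shorter strings without reaching an accepting state), and babb is the lexicographically least accepting string of length 4.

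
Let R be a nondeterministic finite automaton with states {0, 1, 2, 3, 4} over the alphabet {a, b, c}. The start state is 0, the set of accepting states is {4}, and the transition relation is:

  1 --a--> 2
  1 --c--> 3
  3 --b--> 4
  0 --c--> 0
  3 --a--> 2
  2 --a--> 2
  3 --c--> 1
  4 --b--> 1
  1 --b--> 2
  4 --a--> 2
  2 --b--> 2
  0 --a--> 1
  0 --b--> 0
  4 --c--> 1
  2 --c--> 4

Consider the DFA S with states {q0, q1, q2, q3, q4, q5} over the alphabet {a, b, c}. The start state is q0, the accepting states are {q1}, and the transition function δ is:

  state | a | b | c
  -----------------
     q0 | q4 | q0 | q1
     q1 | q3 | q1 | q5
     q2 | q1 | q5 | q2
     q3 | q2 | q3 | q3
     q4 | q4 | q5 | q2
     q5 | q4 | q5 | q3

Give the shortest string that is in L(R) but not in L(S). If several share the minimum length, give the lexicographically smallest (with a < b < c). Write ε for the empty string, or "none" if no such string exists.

The string aac is accepted by R but not by S.
No shorter string lies in the difference, and aac is the lexicographically first length-3 string in L(R) \ L(S).

aac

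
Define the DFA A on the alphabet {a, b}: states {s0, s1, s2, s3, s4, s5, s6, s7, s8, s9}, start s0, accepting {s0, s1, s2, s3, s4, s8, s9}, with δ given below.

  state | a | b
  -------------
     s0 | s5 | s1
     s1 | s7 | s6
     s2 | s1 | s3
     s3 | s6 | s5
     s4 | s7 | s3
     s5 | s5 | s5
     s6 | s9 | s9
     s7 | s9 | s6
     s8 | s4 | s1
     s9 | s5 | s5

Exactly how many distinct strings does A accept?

7

The useful subgraph on states {s0, s1, s6, s7, s9} is acyclic, so L(A) is finite; the longest accepting path visits 5 useful states, giving maximum string length 4.
Counting accepting paths from s0 by length: 1 of length 0, 1 of length 1, 3 of length 3, 2 of length 4. Total 7.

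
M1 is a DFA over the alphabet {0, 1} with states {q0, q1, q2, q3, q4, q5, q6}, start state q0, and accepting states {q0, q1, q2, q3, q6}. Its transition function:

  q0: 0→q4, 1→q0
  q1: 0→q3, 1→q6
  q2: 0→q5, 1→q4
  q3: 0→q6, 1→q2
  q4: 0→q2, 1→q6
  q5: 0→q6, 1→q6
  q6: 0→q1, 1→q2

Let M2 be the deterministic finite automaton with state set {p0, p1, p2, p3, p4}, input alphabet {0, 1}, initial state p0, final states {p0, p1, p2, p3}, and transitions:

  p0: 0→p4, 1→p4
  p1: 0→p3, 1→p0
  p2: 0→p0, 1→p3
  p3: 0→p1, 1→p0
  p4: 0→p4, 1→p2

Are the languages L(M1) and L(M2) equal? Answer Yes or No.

The string 1 is accepted by M1 but rejected by M2.
So L(M1) ≠ L(M2).

No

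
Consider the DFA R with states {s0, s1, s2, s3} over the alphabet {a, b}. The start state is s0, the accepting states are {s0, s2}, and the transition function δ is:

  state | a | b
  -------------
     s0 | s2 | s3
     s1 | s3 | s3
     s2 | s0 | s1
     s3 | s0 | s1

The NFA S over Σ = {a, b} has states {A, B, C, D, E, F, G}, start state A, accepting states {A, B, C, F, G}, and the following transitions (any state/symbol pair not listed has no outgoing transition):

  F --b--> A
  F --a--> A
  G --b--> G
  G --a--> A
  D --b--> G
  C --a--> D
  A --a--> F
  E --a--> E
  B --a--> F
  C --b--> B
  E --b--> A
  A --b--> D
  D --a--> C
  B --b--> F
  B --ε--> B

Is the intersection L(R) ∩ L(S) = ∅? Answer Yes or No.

No

The empty string ε is accepted by both R and S.
Hence L(R) ∩ L(S) ≠ ∅.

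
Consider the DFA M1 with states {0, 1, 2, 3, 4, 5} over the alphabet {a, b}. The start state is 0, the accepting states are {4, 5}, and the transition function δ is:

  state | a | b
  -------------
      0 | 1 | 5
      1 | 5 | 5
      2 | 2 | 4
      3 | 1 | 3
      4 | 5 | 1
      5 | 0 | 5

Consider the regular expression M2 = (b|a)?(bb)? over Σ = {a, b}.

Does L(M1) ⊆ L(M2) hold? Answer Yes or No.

The string aa is in L(M1) but not in L(M2).
So L(M1) ⊄ L(M2).

No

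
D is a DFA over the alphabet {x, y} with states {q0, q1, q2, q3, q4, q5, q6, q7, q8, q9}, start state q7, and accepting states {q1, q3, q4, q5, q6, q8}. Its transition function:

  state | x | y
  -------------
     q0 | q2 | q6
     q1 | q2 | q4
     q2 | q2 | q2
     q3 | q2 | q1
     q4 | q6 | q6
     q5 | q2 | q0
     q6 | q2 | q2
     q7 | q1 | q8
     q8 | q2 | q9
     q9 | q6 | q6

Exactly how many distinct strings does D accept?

7

The useful subgraph on states {q1, q4, q6, q7, q8, q9} is acyclic, so L(D) is finite; the longest accepting path visits 4 useful states, giving maximum string length 3.
Counting accepting paths from q7 by length: 2 of length 1, 1 of length 2, 4 of length 3. Total 7.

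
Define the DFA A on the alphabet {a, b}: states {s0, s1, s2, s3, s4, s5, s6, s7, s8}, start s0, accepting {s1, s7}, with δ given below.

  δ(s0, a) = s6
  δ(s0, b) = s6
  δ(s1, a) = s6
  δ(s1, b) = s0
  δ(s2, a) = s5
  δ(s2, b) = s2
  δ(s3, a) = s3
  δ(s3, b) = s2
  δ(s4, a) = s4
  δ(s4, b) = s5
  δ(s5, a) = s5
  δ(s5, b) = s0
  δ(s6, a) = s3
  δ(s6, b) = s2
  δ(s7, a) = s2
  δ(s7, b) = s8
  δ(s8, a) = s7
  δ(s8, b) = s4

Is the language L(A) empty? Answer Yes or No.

Yes

The states reachable from the start state are {s0, s2, s3, s5, s6}.
None of the accepting states {s1, s7} is reachable, so no string is accepted and L(A) = ∅.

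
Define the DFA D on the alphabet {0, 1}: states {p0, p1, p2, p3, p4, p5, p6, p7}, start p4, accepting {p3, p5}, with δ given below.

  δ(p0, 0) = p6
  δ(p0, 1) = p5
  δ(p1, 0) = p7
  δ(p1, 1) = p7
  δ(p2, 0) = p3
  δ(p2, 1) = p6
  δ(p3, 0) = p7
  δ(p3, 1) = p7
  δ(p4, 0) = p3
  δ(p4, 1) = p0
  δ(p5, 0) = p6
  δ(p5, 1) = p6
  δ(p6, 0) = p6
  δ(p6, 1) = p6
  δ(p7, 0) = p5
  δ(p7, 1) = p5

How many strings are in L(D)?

The useful subgraph on states {p0, p3, p4, p5, p7} is acyclic, so L(D) is finite; the longest accepting path visits 4 useful states, giving maximum string length 3.
Counting accepting paths from p4 by length: 1 of length 1, 1 of length 2, 4 of length 3. Total 6.

6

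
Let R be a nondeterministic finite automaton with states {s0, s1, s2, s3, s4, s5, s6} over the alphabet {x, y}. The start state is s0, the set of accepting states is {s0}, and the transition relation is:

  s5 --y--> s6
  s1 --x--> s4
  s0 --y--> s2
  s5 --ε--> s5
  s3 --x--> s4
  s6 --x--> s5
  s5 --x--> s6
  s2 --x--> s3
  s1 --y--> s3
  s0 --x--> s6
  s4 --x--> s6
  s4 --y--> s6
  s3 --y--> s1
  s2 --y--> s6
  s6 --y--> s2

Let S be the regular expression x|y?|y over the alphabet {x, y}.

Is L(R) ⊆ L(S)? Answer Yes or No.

Yes

Converting the expression S to a DFA (subset construction, then merging equivalent states) gives the minimal DFA with states {r0, r1, r2}, start state r0, accepting states {r0, r1} and transitions r0: x→r1, y→r1; r1: x→r2, y→r2; r2: x→r2, y→r2.
Exploring the product automaton R × S from the start pair (s0, r0), following both machines on each input symbol, reaches 9 state pairs: (s0, r0), (s6, r1), (s2, r1), (s5, r2), (s2, r2), (s3, r2), (s6, r2), (s4, r2), (s1, r2).
R accepts in {s0} and S accepts in {r0, r1}. The reachable pairs whose R-component is accepting are (s0, r0); in each of them the S-component is accepting too, so the product for L(R) \ L(S) (R-component accepting, S-component rejecting) has no reachable accepting pair and the difference is empty.
Hence every string in L(R) is also in L(S).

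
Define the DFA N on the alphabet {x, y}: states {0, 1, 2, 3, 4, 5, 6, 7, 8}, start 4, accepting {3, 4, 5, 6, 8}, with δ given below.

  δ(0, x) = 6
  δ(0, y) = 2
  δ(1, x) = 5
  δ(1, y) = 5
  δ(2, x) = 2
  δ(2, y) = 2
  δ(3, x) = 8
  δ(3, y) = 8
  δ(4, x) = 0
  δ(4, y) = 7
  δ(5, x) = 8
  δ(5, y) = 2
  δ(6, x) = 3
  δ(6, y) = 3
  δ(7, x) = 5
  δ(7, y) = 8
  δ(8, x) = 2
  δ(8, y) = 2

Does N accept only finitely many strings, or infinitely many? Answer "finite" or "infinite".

finite

The useful states (reachable from 4 and able to reach an accepting state) are {0, 3, 4, 5, 6, 7, 8}.
Restricted to these states the transition graph has no cycle, so every accepting path has bounded length and L is finite.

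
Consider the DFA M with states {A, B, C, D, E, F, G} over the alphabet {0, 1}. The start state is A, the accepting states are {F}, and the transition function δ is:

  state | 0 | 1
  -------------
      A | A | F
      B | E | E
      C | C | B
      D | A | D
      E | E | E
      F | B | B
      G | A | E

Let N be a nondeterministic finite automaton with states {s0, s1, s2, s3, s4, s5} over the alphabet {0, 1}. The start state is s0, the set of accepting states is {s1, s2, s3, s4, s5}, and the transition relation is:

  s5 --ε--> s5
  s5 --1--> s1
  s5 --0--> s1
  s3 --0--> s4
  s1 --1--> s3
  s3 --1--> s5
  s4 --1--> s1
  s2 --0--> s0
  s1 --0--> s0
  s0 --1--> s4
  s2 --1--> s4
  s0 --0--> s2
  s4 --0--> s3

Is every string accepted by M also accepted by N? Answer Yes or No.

Yes

Exploring the product automaton M × N from the start pair (A, s0), following both machines on each input symbol, reaches 11 state pairs: (A, s0), (A, s2), (F, s4), (B, s3), (B, s1), (E, s4), (E, s5), (E, s0), (E, s3), (E, s1), (E, s2).
M accepts in {F} and N accepts in {s1, s2, s3, s4, s5}. The reachable pairs whose M-component is accepting are (F, s4); in each of them the N-component is accepting too, so the product for L(M) \ L(N) (M-component accepting, N-component rejecting) has no reachable accepting pair and the difference is empty.
Hence every string in L(M) is also in L(N).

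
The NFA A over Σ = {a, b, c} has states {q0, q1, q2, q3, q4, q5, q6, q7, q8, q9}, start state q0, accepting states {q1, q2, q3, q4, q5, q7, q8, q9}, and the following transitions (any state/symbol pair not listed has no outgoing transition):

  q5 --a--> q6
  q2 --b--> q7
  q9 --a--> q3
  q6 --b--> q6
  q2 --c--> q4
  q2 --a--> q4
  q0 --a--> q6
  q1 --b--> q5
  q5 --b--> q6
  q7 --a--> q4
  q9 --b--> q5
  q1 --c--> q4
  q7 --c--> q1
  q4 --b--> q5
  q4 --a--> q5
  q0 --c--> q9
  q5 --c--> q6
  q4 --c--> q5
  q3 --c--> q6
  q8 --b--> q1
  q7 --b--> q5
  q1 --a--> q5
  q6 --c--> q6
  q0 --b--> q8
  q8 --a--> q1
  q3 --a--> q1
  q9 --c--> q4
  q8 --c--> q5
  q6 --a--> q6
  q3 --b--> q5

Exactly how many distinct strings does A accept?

The useful subgraph on states {q0, q1, q3, q4, q5, q8, q9} is acyclic, so L(A) is finite; the longest accepting path visits 6 useful states, giving maximum string length 5.
Counting accepting paths from q0 by length: 2 of length 1, 6 of length 2, 11 of length 3, 9 of length 4, 3 of length 5. Total 31.

31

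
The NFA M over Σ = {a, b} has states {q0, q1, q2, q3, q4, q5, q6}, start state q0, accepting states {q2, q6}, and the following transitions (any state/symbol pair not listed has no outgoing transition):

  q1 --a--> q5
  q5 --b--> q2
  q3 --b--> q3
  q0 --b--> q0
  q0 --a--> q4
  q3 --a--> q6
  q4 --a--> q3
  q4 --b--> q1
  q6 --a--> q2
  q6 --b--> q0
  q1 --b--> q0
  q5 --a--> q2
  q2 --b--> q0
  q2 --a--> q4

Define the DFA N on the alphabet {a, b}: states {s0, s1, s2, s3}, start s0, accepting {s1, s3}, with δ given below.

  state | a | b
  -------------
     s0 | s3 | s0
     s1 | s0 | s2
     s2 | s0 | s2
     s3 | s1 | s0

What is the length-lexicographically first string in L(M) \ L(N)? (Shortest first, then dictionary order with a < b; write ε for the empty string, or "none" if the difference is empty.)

The string aaa is accepted by M but not by N.
No shorter string lies in the difference, and aaa is the lexicographically first length-3 string in L(M) \ L(N).

aaa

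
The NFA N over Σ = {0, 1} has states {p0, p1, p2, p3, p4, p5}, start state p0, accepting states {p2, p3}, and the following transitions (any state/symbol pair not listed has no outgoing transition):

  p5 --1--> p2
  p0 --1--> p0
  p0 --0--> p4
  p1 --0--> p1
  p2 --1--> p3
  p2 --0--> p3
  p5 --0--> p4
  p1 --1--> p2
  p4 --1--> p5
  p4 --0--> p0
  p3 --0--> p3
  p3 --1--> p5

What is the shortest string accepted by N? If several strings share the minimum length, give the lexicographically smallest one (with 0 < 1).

011

A breadth-first search from p0 reaches an accepting state first via the path p0 → p4 → p5 → p2 on input 011.
No string of length < 3 is accepted (BFS exhausts all shorter strings without reaching an accepting state), and 011 is the lexicographically least accepting string of length 3.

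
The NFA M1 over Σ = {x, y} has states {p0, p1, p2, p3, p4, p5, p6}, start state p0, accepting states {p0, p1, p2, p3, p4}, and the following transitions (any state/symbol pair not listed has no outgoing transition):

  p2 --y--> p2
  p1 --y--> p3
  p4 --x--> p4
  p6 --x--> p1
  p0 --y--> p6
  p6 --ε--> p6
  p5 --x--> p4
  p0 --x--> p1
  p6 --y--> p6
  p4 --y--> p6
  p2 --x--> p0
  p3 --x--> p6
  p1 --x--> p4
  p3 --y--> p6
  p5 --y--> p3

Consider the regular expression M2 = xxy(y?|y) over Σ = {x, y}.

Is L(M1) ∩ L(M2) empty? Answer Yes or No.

Converting the expression M2 to a DFA (subset construction, then merging equivalent states) gives the minimal DFA with states {r0, r1, r2, r3, r4, r5}, start state r0, accepting states {r4, r5} and transitions r0: x→r1, y→r2; r1: x→r3, y→r2; r2: x→r2, y→r2; r3: x→r2, y→r4; r4: x→r2, y→r5; r5: x→r2, y→r2.
Exploring the product automaton M1 × M2 from the start pair (p0, r0), following both machines on each input symbol, reaches 9 state pairs: (p0, r0), (p1, r1), (p6, r2), (p4, r3), (p3, r2), (p1, r2), (p4, r2), (p6, r4), (p6, r5).
M1 accepts in {p0, p1, p2, p3, p4} and M2 accepts in {r4, r5}; no reachable pair has both components accepting, so no string drives both machines to acceptance simultaneously and L(M1) ∩ L(M2) = ∅.
So no string is accepted by both, and the intersection is empty.

Yes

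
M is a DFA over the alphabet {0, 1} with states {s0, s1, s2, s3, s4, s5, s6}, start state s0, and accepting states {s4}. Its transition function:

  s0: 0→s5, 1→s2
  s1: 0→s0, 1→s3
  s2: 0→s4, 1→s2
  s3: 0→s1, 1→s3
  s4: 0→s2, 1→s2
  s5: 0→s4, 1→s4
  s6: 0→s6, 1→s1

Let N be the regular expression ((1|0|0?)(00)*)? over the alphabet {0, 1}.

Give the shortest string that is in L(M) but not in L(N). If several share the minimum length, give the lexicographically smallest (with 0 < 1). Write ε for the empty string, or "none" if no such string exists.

The string 01 is accepted by M but not by N.
No shorter string lies in the difference, and 01 is the lexicographically first length-2 string in L(M) \ L(N).

01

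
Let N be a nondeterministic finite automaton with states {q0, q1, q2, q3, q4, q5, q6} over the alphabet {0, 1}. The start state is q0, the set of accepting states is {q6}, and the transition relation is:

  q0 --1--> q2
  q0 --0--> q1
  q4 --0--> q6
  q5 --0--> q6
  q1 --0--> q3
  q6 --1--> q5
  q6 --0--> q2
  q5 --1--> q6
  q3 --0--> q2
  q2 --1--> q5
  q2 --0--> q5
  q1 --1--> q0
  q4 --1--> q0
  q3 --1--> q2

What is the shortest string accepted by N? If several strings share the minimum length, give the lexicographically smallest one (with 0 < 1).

A breadth-first search from q0 reaches an accepting state first via the path q0 → q2 → q5 → q6 on input 100.
No string of length < 3 is accepted (BFS exhausts all shorter strings without reaching an accepting state), and 100 is the lexicographically least accepting string of length 3.

100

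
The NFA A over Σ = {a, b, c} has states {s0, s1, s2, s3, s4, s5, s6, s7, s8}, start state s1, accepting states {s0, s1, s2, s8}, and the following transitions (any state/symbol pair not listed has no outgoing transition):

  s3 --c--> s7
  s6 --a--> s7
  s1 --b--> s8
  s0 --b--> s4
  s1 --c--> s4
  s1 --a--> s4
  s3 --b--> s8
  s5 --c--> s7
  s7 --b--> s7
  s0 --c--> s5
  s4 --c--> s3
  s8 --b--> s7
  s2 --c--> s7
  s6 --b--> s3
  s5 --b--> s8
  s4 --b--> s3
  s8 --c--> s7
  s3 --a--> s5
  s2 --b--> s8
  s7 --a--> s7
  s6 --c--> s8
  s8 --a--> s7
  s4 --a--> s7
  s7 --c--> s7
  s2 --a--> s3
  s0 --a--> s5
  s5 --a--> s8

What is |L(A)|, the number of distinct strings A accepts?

The useful subgraph on states {s1, s3, s4, s5, s8} is acyclic, so L(A) is finite; the longest accepting path visits 5 useful states, giving maximum string length 4.
Counting accepting paths from s1 by length: 1 of length 0, 1 of length 1, 4 of length 3, 8 of length 4. Total 14.

14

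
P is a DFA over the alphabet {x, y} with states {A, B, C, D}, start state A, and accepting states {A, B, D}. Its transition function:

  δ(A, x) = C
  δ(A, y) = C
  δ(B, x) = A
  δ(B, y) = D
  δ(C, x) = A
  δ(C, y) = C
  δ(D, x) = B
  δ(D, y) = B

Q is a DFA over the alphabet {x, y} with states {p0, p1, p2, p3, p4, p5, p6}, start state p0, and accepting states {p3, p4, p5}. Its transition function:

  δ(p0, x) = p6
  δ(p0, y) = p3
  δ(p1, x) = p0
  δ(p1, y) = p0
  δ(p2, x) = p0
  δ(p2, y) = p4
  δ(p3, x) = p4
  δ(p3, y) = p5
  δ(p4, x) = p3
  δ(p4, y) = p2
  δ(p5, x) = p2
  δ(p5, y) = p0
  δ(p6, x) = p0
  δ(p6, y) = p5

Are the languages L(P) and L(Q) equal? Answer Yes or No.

The empty string ε is accepted by P but rejected by Q.
So L(P) ≠ L(Q).

No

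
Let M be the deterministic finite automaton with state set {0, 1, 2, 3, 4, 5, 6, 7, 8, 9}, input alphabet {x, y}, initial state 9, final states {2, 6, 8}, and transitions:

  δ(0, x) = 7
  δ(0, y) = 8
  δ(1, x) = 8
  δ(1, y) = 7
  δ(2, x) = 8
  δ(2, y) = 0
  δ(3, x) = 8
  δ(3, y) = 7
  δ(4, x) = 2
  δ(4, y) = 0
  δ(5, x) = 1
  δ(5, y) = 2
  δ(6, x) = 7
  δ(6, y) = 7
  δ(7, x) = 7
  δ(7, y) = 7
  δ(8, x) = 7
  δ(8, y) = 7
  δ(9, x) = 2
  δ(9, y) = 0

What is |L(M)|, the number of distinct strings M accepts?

4

The useful subgraph on states {0, 2, 8, 9} is acyclic, so L(M) is finite; the longest accepting path visits 4 useful states, giving maximum string length 3.
Counting accepting paths from 9 by length: 1 of length 1, 2 of length 2, 1 of length 3. Total 4.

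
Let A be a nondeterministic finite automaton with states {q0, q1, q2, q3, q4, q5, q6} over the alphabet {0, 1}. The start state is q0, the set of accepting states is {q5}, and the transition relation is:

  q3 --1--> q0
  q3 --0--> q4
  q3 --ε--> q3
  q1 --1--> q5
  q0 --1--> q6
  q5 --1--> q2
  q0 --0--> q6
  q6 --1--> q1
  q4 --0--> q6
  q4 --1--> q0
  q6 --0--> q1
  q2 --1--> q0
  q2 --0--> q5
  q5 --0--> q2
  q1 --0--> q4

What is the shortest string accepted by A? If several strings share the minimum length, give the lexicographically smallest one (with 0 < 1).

001

A breadth-first search from q0 reaches an accepting state first via the path q0 → q6 → q1 → q5 on input 001.
No string of length < 3 is accepted (BFS exhausts all shorter strings without reaching an accepting state), and 001 is the lexicographically least accepting string of length 3.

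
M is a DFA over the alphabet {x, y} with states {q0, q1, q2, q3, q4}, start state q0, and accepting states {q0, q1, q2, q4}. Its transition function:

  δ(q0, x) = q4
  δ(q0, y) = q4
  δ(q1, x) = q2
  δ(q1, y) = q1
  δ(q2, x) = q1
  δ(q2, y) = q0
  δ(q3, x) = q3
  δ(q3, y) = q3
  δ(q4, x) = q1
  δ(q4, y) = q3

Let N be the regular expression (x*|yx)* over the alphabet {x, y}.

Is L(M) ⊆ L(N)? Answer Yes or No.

No

The string y is in L(M) but not in L(N).
So L(M) ⊄ L(N).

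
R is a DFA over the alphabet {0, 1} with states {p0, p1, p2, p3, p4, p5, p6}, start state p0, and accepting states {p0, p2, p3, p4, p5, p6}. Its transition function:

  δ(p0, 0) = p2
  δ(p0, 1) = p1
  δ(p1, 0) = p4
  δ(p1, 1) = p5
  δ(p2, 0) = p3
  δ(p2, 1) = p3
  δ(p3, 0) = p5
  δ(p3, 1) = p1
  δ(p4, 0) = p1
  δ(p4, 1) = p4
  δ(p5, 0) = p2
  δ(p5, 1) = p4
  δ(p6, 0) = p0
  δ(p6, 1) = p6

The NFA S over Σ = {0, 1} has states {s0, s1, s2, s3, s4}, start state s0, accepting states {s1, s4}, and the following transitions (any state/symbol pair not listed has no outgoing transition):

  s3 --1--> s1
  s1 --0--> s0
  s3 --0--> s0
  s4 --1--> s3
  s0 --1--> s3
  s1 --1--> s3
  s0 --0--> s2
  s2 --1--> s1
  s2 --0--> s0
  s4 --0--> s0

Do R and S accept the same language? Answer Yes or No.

The empty string ε is accepted by R but rejected by S.
So L(R) ≠ L(S).

No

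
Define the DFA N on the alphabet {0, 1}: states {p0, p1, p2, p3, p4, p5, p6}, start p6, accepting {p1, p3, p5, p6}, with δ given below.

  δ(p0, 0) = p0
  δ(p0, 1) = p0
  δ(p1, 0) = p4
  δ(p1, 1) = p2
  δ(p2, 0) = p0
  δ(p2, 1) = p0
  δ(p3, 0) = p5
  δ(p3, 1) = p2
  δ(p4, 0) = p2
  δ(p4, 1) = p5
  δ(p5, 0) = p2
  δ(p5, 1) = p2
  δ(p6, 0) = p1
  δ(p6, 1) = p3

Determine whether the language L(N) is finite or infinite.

finite

The useful states (reachable from p6 and able to reach an accepting state) are {p1, p3, p4, p5, p6}.
Restricted to these states the transition graph has no cycle, so every accepting path has bounded length and L is finite.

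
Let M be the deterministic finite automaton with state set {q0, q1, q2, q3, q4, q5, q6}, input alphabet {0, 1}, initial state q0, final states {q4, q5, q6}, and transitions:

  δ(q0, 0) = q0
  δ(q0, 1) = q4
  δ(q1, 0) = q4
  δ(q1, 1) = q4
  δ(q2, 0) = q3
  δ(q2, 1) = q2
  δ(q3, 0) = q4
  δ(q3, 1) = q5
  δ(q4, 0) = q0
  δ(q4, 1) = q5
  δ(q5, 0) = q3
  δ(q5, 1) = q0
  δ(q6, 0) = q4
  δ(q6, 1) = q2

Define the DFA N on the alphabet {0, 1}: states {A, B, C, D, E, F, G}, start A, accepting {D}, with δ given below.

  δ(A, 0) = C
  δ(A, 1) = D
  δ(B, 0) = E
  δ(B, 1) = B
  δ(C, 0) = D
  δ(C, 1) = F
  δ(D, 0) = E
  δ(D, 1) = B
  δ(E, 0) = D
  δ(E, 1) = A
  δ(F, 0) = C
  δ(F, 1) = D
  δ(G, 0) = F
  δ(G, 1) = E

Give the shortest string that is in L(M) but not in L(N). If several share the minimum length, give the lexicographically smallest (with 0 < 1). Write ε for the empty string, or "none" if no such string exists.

The string 01 is accepted by M but not by N.
No shorter string lies in the difference, and 01 is the lexicographically first length-2 string in L(M) \ L(N).

01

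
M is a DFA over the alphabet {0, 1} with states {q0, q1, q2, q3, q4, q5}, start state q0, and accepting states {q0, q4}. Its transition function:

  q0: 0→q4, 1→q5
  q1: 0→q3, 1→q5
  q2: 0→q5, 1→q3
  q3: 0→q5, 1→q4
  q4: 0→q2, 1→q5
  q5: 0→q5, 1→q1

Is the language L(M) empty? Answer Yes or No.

The empty string ε is accepted: the run q0 ends in the accepting state q0.
Since at least one string is accepted, L(M) is not empty.

No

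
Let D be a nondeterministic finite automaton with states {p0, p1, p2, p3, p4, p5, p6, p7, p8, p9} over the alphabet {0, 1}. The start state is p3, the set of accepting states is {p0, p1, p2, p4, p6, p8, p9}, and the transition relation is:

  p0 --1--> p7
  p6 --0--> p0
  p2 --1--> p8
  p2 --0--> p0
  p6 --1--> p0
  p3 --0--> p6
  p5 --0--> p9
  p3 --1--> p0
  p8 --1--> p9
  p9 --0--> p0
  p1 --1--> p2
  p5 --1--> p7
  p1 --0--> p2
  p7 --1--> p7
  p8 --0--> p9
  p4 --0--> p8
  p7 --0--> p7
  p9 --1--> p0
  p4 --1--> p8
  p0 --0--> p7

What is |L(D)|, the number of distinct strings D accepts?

The useful subgraph on states {p0, p3, p6} is acyclic, so L(D) is finite; the longest accepting path visits 3 useful states, giving maximum string length 2.
Counting accepting paths from p3 by length: 2 of length 1, 2 of length 2. Total 4.

4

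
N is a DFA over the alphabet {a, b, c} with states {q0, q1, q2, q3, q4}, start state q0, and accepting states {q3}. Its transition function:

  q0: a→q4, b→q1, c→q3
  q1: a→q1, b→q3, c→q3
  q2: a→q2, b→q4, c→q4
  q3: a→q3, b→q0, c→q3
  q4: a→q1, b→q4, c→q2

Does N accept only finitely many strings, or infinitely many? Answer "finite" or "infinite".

State q1 is reachable from the start and can reach an accepting state, and it lies on the cycle q1 → q1.
Traversing that cycle any number of times yields accepted strings of unbounded length, so the language is infinite.

infinite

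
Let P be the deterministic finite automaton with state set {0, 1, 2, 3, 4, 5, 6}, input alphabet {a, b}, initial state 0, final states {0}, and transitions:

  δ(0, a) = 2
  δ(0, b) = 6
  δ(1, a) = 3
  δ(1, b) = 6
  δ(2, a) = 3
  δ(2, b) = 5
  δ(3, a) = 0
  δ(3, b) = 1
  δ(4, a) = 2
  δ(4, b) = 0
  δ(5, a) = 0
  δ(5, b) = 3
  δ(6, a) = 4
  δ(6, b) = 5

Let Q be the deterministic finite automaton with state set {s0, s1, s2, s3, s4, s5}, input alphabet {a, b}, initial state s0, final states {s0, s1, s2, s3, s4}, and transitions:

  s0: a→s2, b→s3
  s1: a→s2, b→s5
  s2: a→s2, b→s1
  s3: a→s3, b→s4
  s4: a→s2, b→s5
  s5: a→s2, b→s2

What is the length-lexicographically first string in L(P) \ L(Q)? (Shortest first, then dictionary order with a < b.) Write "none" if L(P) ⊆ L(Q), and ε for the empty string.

none

Exploring the product automaton P × Q from the start pair (0, s0), following both machines on each input symbol, reaches 26 state pairs: (0, s0), (2, s2), (6, s3), (3, s2), (5, s1), (4, s3), (5, s4), (0, s2), (1, s1), (3, s5), (2, s3), (0, s4), (6, s1), (6, s5), (1, s2), (3, s3), (4, s2), (5, s5), (5, s2), (0, s3), (1, s4), (0, s1), (3, s1), (6, s4), (1, s5), (6, s2).
P accepts in {0} and Q accepts in {s0, s1, s2, s3, s4}. The reachable pairs whose P-component is accepting are (0, s0), (0, s2), (0, s4), (0, s3), (0, s1); in each of them the Q-component is accepting too, so the product for L(P) \ L(Q) (P-component accepting, Q-component rejecting) has no reachable accepting pair and the difference is empty.
So every string accepted by P is also accepted by Q: L(P) \ L(Q) = ∅ and there is no such string.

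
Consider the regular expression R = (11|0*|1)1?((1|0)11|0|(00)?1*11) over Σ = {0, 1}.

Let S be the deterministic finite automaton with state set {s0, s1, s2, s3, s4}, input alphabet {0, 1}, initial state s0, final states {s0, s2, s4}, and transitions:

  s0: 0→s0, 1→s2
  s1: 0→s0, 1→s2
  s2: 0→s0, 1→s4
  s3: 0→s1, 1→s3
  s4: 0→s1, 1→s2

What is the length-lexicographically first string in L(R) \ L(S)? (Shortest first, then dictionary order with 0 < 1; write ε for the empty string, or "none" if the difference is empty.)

110

The string 110 is accepted by R but not by S.
No shorter string lies in the difference, and 110 is the lexicographically first length-3 string in L(R) \ L(S).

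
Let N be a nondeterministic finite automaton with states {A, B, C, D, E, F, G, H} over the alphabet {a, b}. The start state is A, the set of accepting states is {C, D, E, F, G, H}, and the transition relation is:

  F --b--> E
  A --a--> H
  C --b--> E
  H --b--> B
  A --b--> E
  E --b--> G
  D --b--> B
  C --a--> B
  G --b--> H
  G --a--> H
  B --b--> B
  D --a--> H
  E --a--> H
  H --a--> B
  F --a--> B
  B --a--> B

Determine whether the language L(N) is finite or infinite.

finite

The useful states (reachable from A and able to reach an accepting state) are {A, E, G, H}.
Restricted to these states the transition graph has no cycle, so every accepting path has bounded length and L is finite.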